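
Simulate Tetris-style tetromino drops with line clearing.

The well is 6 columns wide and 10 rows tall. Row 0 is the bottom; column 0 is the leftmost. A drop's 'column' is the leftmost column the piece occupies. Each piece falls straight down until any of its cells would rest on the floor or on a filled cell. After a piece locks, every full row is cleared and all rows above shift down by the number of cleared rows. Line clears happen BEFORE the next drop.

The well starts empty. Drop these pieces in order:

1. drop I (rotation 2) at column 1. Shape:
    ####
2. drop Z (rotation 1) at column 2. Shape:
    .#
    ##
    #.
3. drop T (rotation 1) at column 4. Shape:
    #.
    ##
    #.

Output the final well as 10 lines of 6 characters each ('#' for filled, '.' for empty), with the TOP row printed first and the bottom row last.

Answer: ......
......
......
......
......
......
...##.
..####
..#.#.
.####.

Derivation:
Drop 1: I rot2 at col 1 lands with bottom-row=0; cleared 0 line(s) (total 0); column heights now [0 1 1 1 1 0], max=1
Drop 2: Z rot1 at col 2 lands with bottom-row=1; cleared 0 line(s) (total 0); column heights now [0 1 3 4 1 0], max=4
Drop 3: T rot1 at col 4 lands with bottom-row=1; cleared 0 line(s) (total 0); column heights now [0 1 3 4 4 3], max=4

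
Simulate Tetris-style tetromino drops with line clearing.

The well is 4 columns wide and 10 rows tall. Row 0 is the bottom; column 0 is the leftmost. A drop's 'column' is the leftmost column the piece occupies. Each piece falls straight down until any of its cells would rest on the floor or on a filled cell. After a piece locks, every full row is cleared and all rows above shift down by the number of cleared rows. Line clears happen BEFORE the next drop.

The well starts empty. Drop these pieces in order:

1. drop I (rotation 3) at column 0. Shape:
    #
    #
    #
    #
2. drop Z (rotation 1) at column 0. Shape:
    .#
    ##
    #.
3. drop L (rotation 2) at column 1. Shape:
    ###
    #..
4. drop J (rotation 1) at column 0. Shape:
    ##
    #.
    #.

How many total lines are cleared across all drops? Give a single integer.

Drop 1: I rot3 at col 0 lands with bottom-row=0; cleared 0 line(s) (total 0); column heights now [4 0 0 0], max=4
Drop 2: Z rot1 at col 0 lands with bottom-row=4; cleared 0 line(s) (total 0); column heights now [6 7 0 0], max=7
Drop 3: L rot2 at col 1 lands with bottom-row=7; cleared 0 line(s) (total 0); column heights now [6 9 9 9], max=9
Drop 4: J rot1 at col 0 lands with bottom-row=7; cleared 1 line(s) (total 1); column heights now [9 9 0 0], max=9

Answer: 1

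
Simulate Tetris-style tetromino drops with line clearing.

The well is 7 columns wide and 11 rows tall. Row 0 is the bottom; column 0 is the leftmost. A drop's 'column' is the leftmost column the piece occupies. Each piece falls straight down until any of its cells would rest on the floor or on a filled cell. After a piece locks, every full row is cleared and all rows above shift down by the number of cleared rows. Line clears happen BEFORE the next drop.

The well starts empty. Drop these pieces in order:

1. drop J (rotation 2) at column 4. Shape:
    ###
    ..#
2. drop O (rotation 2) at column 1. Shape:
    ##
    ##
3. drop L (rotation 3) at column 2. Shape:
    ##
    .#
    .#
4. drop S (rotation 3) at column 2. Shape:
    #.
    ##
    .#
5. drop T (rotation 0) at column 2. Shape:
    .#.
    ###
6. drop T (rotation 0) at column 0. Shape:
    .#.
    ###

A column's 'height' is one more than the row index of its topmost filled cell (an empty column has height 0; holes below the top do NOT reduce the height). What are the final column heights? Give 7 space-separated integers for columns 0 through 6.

Drop 1: J rot2 at col 4 lands with bottom-row=0; cleared 0 line(s) (total 0); column heights now [0 0 0 0 2 2 2], max=2
Drop 2: O rot2 at col 1 lands with bottom-row=0; cleared 0 line(s) (total 0); column heights now [0 2 2 0 2 2 2], max=2
Drop 3: L rot3 at col 2 lands with bottom-row=0; cleared 0 line(s) (total 0); column heights now [0 2 3 3 2 2 2], max=3
Drop 4: S rot3 at col 2 lands with bottom-row=3; cleared 0 line(s) (total 0); column heights now [0 2 6 5 2 2 2], max=6
Drop 5: T rot0 at col 2 lands with bottom-row=6; cleared 0 line(s) (total 0); column heights now [0 2 7 8 7 2 2], max=8
Drop 6: T rot0 at col 0 lands with bottom-row=7; cleared 0 line(s) (total 0); column heights now [8 9 8 8 7 2 2], max=9

Answer: 8 9 8 8 7 2 2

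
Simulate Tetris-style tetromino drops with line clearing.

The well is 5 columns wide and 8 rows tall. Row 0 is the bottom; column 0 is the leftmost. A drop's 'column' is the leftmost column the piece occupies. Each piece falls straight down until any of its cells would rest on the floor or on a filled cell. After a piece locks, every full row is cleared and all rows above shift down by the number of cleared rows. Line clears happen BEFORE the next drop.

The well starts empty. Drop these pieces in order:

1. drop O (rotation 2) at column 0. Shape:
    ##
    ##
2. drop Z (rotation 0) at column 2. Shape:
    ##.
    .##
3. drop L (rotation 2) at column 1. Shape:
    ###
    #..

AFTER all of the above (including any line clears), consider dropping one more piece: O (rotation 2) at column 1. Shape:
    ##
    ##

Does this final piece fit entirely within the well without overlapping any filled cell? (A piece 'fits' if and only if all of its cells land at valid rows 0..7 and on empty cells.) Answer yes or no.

Answer: yes

Derivation:
Drop 1: O rot2 at col 0 lands with bottom-row=0; cleared 0 line(s) (total 0); column heights now [2 2 0 0 0], max=2
Drop 2: Z rot0 at col 2 lands with bottom-row=0; cleared 0 line(s) (total 0); column heights now [2 2 2 2 1], max=2
Drop 3: L rot2 at col 1 lands with bottom-row=2; cleared 0 line(s) (total 0); column heights now [2 4 4 4 1], max=4
Test piece O rot2 at col 1 (width 2): heights before test = [2 4 4 4 1]; fits = True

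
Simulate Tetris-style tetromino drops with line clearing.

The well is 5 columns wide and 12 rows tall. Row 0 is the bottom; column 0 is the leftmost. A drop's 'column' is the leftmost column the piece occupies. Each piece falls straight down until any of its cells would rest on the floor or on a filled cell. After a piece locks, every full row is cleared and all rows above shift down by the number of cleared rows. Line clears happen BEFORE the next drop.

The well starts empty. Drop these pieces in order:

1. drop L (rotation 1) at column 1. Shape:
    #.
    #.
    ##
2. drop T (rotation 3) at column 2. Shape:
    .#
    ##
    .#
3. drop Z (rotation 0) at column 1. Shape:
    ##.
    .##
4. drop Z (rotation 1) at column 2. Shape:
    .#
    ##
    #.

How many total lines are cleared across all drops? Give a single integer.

Answer: 0

Derivation:
Drop 1: L rot1 at col 1 lands with bottom-row=0; cleared 0 line(s) (total 0); column heights now [0 3 1 0 0], max=3
Drop 2: T rot3 at col 2 lands with bottom-row=0; cleared 0 line(s) (total 0); column heights now [0 3 2 3 0], max=3
Drop 3: Z rot0 at col 1 lands with bottom-row=3; cleared 0 line(s) (total 0); column heights now [0 5 5 4 0], max=5
Drop 4: Z rot1 at col 2 lands with bottom-row=5; cleared 0 line(s) (total 0); column heights now [0 5 7 8 0], max=8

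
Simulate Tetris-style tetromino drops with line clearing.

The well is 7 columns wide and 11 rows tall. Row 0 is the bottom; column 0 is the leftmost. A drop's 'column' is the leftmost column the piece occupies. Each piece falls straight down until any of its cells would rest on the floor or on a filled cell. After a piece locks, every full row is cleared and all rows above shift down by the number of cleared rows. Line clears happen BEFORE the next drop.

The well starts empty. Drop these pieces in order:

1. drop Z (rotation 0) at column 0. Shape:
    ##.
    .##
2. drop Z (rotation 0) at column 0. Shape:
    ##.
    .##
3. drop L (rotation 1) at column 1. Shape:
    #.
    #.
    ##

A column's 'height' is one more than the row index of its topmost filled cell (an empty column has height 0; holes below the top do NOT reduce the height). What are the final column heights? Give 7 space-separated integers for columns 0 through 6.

Drop 1: Z rot0 at col 0 lands with bottom-row=0; cleared 0 line(s) (total 0); column heights now [2 2 1 0 0 0 0], max=2
Drop 2: Z rot0 at col 0 lands with bottom-row=2; cleared 0 line(s) (total 0); column heights now [4 4 3 0 0 0 0], max=4
Drop 3: L rot1 at col 1 lands with bottom-row=4; cleared 0 line(s) (total 0); column heights now [4 7 5 0 0 0 0], max=7

Answer: 4 7 5 0 0 0 0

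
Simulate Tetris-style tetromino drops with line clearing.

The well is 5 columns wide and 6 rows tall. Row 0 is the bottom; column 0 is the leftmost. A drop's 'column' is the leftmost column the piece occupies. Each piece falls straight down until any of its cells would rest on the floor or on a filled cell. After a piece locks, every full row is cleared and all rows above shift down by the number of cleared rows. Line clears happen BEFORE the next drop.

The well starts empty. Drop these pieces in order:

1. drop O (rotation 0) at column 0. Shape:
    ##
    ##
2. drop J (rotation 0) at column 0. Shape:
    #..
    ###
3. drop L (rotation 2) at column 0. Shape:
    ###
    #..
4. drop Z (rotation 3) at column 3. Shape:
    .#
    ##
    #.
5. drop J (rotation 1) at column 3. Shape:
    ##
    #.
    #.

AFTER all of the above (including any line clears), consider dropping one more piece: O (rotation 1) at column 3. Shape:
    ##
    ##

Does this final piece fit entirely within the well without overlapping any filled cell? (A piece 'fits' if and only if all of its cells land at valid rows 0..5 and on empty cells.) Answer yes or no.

Drop 1: O rot0 at col 0 lands with bottom-row=0; cleared 0 line(s) (total 0); column heights now [2 2 0 0 0], max=2
Drop 2: J rot0 at col 0 lands with bottom-row=2; cleared 0 line(s) (total 0); column heights now [4 3 3 0 0], max=4
Drop 3: L rot2 at col 0 lands with bottom-row=4; cleared 0 line(s) (total 0); column heights now [6 6 6 0 0], max=6
Drop 4: Z rot3 at col 3 lands with bottom-row=0; cleared 0 line(s) (total 0); column heights now [6 6 6 2 3], max=6
Drop 5: J rot1 at col 3 lands with bottom-row=2; cleared 1 line(s) (total 1); column heights now [5 5 5 4 4], max=5
Test piece O rot1 at col 3 (width 2): heights before test = [5 5 5 4 4]; fits = True

Answer: yes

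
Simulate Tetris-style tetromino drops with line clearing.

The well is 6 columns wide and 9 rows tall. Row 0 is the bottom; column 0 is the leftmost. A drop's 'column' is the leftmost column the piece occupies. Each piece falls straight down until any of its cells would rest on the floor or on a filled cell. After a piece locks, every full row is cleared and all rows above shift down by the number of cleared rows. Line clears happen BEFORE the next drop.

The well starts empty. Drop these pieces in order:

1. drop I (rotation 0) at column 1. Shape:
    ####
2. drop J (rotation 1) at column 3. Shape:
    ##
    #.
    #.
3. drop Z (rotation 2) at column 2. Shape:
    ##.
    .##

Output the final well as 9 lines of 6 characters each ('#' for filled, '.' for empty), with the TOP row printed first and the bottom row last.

Answer: ......
......
......
..##..
...##.
...##.
...#..
...#..
.####.

Derivation:
Drop 1: I rot0 at col 1 lands with bottom-row=0; cleared 0 line(s) (total 0); column heights now [0 1 1 1 1 0], max=1
Drop 2: J rot1 at col 3 lands with bottom-row=1; cleared 0 line(s) (total 0); column heights now [0 1 1 4 4 0], max=4
Drop 3: Z rot2 at col 2 lands with bottom-row=4; cleared 0 line(s) (total 0); column heights now [0 1 6 6 5 0], max=6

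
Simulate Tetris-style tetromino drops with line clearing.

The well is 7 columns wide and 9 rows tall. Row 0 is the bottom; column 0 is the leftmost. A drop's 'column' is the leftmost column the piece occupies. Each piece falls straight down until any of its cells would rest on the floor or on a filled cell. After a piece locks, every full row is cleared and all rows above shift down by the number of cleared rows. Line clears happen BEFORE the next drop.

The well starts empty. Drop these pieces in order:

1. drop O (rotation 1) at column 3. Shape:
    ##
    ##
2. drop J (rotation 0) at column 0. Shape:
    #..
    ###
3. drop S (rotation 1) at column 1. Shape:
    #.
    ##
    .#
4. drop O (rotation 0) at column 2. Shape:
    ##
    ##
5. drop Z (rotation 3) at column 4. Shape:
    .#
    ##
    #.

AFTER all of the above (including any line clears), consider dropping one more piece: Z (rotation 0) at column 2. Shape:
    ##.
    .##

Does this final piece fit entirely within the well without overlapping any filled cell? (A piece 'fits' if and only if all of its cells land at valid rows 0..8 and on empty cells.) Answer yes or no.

Drop 1: O rot1 at col 3 lands with bottom-row=0; cleared 0 line(s) (total 0); column heights now [0 0 0 2 2 0 0], max=2
Drop 2: J rot0 at col 0 lands with bottom-row=0; cleared 0 line(s) (total 0); column heights now [2 1 1 2 2 0 0], max=2
Drop 3: S rot1 at col 1 lands with bottom-row=1; cleared 0 line(s) (total 0); column heights now [2 4 3 2 2 0 0], max=4
Drop 4: O rot0 at col 2 lands with bottom-row=3; cleared 0 line(s) (total 0); column heights now [2 4 5 5 2 0 0], max=5
Drop 5: Z rot3 at col 4 lands with bottom-row=2; cleared 0 line(s) (total 0); column heights now [2 4 5 5 4 5 0], max=5
Test piece Z rot0 at col 2 (width 3): heights before test = [2 4 5 5 4 5 0]; fits = True

Answer: yes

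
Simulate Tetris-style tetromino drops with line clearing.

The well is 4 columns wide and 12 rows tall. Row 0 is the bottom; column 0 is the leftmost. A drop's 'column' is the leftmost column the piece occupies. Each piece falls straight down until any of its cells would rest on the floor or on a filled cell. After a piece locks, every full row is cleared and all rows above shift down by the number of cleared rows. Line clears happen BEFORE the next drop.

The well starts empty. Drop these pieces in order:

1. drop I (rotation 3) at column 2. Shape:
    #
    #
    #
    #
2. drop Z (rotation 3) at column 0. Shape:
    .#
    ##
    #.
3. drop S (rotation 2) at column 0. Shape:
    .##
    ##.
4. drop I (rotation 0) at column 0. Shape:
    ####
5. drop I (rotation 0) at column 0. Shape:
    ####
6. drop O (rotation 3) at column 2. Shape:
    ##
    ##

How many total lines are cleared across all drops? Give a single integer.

Answer: 2

Derivation:
Drop 1: I rot3 at col 2 lands with bottom-row=0; cleared 0 line(s) (total 0); column heights now [0 0 4 0], max=4
Drop 2: Z rot3 at col 0 lands with bottom-row=0; cleared 0 line(s) (total 0); column heights now [2 3 4 0], max=4
Drop 3: S rot2 at col 0 lands with bottom-row=3; cleared 0 line(s) (total 0); column heights now [4 5 5 0], max=5
Drop 4: I rot0 at col 0 lands with bottom-row=5; cleared 1 line(s) (total 1); column heights now [4 5 5 0], max=5
Drop 5: I rot0 at col 0 lands with bottom-row=5; cleared 1 line(s) (total 2); column heights now [4 5 5 0], max=5
Drop 6: O rot3 at col 2 lands with bottom-row=5; cleared 0 line(s) (total 2); column heights now [4 5 7 7], max=7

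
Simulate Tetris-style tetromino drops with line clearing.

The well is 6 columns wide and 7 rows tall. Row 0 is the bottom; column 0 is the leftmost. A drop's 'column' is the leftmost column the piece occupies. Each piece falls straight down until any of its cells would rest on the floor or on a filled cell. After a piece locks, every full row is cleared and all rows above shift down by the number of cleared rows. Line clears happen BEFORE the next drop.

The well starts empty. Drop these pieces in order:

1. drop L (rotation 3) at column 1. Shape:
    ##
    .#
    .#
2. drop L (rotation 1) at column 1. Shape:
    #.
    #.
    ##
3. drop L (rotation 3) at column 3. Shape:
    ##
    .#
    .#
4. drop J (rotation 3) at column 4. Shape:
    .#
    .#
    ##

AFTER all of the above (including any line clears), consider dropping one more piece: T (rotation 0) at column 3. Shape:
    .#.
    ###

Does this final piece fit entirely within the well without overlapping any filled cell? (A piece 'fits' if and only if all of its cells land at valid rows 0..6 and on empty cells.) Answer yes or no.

Drop 1: L rot3 at col 1 lands with bottom-row=0; cleared 0 line(s) (total 0); column heights now [0 3 3 0 0 0], max=3
Drop 2: L rot1 at col 1 lands with bottom-row=3; cleared 0 line(s) (total 0); column heights now [0 6 4 0 0 0], max=6
Drop 3: L rot3 at col 3 lands with bottom-row=0; cleared 0 line(s) (total 0); column heights now [0 6 4 3 3 0], max=6
Drop 4: J rot3 at col 4 lands with bottom-row=3; cleared 0 line(s) (total 0); column heights now [0 6 4 3 4 6], max=6
Test piece T rot0 at col 3 (width 3): heights before test = [0 6 4 3 4 6]; fits = False

Answer: no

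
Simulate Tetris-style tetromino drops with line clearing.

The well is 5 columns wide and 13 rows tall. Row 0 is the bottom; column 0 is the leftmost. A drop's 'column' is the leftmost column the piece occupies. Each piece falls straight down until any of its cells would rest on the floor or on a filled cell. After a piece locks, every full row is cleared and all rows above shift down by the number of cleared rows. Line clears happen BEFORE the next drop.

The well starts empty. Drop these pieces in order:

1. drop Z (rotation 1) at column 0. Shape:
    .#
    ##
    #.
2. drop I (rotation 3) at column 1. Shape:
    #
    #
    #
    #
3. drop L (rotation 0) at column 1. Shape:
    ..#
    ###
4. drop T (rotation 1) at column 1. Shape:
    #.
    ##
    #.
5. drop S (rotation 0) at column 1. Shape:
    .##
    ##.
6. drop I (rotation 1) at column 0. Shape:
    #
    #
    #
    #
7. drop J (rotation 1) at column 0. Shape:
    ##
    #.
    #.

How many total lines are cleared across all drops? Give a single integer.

Answer: 0

Derivation:
Drop 1: Z rot1 at col 0 lands with bottom-row=0; cleared 0 line(s) (total 0); column heights now [2 3 0 0 0], max=3
Drop 2: I rot3 at col 1 lands with bottom-row=3; cleared 0 line(s) (total 0); column heights now [2 7 0 0 0], max=7
Drop 3: L rot0 at col 1 lands with bottom-row=7; cleared 0 line(s) (total 0); column heights now [2 8 8 9 0], max=9
Drop 4: T rot1 at col 1 lands with bottom-row=8; cleared 0 line(s) (total 0); column heights now [2 11 10 9 0], max=11
Drop 5: S rot0 at col 1 lands with bottom-row=11; cleared 0 line(s) (total 0); column heights now [2 12 13 13 0], max=13
Drop 6: I rot1 at col 0 lands with bottom-row=2; cleared 0 line(s) (total 0); column heights now [6 12 13 13 0], max=13
Drop 7: J rot1 at col 0 lands with bottom-row=10; cleared 0 line(s) (total 0); column heights now [13 13 13 13 0], max=13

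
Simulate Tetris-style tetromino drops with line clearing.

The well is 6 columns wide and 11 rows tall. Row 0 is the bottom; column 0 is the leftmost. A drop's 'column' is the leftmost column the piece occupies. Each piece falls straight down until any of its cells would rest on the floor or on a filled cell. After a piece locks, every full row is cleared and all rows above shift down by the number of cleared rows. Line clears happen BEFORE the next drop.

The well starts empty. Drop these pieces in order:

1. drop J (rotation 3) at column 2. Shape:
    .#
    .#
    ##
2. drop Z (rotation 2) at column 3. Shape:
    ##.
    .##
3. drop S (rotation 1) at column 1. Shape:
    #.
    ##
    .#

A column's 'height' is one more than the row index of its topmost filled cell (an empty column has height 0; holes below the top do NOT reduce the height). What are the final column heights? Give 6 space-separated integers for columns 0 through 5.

Drop 1: J rot3 at col 2 lands with bottom-row=0; cleared 0 line(s) (total 0); column heights now [0 0 1 3 0 0], max=3
Drop 2: Z rot2 at col 3 lands with bottom-row=2; cleared 0 line(s) (total 0); column heights now [0 0 1 4 4 3], max=4
Drop 3: S rot1 at col 1 lands with bottom-row=1; cleared 0 line(s) (total 0); column heights now [0 4 3 4 4 3], max=4

Answer: 0 4 3 4 4 3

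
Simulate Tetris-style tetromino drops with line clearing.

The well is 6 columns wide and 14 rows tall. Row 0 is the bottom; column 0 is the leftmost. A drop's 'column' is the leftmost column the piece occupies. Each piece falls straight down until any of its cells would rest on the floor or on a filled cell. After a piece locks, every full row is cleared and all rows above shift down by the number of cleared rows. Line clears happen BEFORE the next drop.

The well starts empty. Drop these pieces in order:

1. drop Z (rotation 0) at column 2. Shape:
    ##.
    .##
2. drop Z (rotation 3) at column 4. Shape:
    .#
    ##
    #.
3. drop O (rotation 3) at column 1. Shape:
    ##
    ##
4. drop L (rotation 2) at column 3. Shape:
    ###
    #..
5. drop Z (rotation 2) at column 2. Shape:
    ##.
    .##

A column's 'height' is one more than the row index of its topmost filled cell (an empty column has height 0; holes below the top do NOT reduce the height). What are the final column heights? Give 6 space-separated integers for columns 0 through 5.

Answer: 0 4 7 7 6 5

Derivation:
Drop 1: Z rot0 at col 2 lands with bottom-row=0; cleared 0 line(s) (total 0); column heights now [0 0 2 2 1 0], max=2
Drop 2: Z rot3 at col 4 lands with bottom-row=1; cleared 0 line(s) (total 0); column heights now [0 0 2 2 3 4], max=4
Drop 3: O rot3 at col 1 lands with bottom-row=2; cleared 0 line(s) (total 0); column heights now [0 4 4 2 3 4], max=4
Drop 4: L rot2 at col 3 lands with bottom-row=3; cleared 0 line(s) (total 0); column heights now [0 4 4 5 5 5], max=5
Drop 5: Z rot2 at col 2 lands with bottom-row=5; cleared 0 line(s) (total 0); column heights now [0 4 7 7 6 5], max=7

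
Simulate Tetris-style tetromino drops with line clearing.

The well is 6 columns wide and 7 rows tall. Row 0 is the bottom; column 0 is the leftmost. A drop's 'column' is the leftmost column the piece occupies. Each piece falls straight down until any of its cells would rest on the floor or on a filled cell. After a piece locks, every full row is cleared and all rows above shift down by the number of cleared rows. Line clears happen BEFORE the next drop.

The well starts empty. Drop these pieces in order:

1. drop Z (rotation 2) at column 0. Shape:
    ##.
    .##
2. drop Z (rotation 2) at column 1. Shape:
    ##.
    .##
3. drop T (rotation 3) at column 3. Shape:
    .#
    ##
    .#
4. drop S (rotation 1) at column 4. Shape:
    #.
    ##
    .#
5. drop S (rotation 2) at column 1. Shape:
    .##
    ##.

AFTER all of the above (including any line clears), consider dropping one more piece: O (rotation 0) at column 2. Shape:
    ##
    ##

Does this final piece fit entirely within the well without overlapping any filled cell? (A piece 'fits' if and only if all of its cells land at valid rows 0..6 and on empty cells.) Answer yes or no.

Answer: yes

Derivation:
Drop 1: Z rot2 at col 0 lands with bottom-row=0; cleared 0 line(s) (total 0); column heights now [2 2 1 0 0 0], max=2
Drop 2: Z rot2 at col 1 lands with bottom-row=1; cleared 0 line(s) (total 0); column heights now [2 3 3 2 0 0], max=3
Drop 3: T rot3 at col 3 lands with bottom-row=1; cleared 0 line(s) (total 0); column heights now [2 3 3 3 4 0], max=4
Drop 4: S rot1 at col 4 lands with bottom-row=3; cleared 0 line(s) (total 0); column heights now [2 3 3 3 6 5], max=6
Drop 5: S rot2 at col 1 lands with bottom-row=3; cleared 0 line(s) (total 0); column heights now [2 4 5 5 6 5], max=6
Test piece O rot0 at col 2 (width 2): heights before test = [2 4 5 5 6 5]; fits = True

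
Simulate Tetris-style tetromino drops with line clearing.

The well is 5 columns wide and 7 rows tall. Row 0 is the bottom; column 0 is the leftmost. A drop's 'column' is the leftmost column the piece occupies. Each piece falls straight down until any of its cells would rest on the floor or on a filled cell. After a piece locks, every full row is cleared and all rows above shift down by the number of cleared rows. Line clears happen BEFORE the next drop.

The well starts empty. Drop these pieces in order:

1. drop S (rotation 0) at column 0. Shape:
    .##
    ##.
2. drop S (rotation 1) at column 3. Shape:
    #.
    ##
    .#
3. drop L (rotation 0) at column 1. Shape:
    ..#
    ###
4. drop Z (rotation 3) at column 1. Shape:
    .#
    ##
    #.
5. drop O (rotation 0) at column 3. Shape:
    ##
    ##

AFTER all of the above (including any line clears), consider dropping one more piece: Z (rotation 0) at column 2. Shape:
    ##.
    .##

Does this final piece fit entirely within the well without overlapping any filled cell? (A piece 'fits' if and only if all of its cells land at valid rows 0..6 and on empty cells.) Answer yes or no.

Drop 1: S rot0 at col 0 lands with bottom-row=0; cleared 0 line(s) (total 0); column heights now [1 2 2 0 0], max=2
Drop 2: S rot1 at col 3 lands with bottom-row=0; cleared 0 line(s) (total 0); column heights now [1 2 2 3 2], max=3
Drop 3: L rot0 at col 1 lands with bottom-row=3; cleared 0 line(s) (total 0); column heights now [1 4 4 5 2], max=5
Drop 4: Z rot3 at col 1 lands with bottom-row=4; cleared 0 line(s) (total 0); column heights now [1 6 7 5 2], max=7
Drop 5: O rot0 at col 3 lands with bottom-row=5; cleared 0 line(s) (total 0); column heights now [1 6 7 7 7], max=7
Test piece Z rot0 at col 2 (width 3): heights before test = [1 6 7 7 7]; fits = False

Answer: no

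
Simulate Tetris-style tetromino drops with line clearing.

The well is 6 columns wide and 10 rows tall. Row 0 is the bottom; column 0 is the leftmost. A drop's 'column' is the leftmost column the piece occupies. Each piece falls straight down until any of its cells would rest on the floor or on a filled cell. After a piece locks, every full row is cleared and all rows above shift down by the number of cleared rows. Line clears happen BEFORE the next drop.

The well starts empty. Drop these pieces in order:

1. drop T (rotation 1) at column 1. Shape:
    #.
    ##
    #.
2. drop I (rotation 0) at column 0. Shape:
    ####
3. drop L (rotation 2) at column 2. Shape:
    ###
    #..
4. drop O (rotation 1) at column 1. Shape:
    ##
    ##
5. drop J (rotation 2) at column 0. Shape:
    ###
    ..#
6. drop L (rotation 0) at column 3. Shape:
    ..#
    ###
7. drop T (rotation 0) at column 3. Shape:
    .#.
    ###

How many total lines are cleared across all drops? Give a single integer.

Answer: 0

Derivation:
Drop 1: T rot1 at col 1 lands with bottom-row=0; cleared 0 line(s) (total 0); column heights now [0 3 2 0 0 0], max=3
Drop 2: I rot0 at col 0 lands with bottom-row=3; cleared 0 line(s) (total 0); column heights now [4 4 4 4 0 0], max=4
Drop 3: L rot2 at col 2 lands with bottom-row=4; cleared 0 line(s) (total 0); column heights now [4 4 6 6 6 0], max=6
Drop 4: O rot1 at col 1 lands with bottom-row=6; cleared 0 line(s) (total 0); column heights now [4 8 8 6 6 0], max=8
Drop 5: J rot2 at col 0 lands with bottom-row=8; cleared 0 line(s) (total 0); column heights now [10 10 10 6 6 0], max=10
Drop 6: L rot0 at col 3 lands with bottom-row=6; cleared 0 line(s) (total 0); column heights now [10 10 10 7 7 8], max=10
Drop 7: T rot0 at col 3 lands with bottom-row=8; cleared 0 line(s) (total 0); column heights now [10 10 10 9 10 9], max=10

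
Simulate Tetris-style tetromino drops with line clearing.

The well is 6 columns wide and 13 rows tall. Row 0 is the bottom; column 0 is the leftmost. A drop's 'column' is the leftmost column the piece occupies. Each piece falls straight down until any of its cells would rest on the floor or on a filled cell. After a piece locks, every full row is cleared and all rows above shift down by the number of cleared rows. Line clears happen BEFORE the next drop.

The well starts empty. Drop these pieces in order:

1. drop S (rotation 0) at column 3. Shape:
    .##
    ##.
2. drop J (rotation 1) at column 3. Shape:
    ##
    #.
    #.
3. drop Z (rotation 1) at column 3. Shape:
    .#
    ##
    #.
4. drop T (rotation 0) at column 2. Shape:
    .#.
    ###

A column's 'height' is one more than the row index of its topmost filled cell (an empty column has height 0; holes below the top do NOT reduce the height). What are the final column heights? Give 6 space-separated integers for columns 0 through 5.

Answer: 0 0 8 9 8 2

Derivation:
Drop 1: S rot0 at col 3 lands with bottom-row=0; cleared 0 line(s) (total 0); column heights now [0 0 0 1 2 2], max=2
Drop 2: J rot1 at col 3 lands with bottom-row=1; cleared 0 line(s) (total 0); column heights now [0 0 0 4 4 2], max=4
Drop 3: Z rot1 at col 3 lands with bottom-row=4; cleared 0 line(s) (total 0); column heights now [0 0 0 6 7 2], max=7
Drop 4: T rot0 at col 2 lands with bottom-row=7; cleared 0 line(s) (total 0); column heights now [0 0 8 9 8 2], max=9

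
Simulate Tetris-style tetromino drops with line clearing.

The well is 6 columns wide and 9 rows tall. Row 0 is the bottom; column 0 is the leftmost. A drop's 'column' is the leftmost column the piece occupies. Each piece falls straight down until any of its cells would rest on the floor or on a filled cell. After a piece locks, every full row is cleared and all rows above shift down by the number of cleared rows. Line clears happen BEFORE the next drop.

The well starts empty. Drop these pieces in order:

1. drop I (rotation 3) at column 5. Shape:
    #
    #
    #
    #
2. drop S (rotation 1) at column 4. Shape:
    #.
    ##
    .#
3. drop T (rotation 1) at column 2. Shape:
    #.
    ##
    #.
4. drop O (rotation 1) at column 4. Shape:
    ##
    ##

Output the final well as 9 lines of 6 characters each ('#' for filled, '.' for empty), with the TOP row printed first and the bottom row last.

Drop 1: I rot3 at col 5 lands with bottom-row=0; cleared 0 line(s) (total 0); column heights now [0 0 0 0 0 4], max=4
Drop 2: S rot1 at col 4 lands with bottom-row=4; cleared 0 line(s) (total 0); column heights now [0 0 0 0 7 6], max=7
Drop 3: T rot1 at col 2 lands with bottom-row=0; cleared 0 line(s) (total 0); column heights now [0 0 3 2 7 6], max=7
Drop 4: O rot1 at col 4 lands with bottom-row=7; cleared 0 line(s) (total 0); column heights now [0 0 3 2 9 9], max=9

Answer: ....##
....##
....#.
....##
.....#
.....#
..#..#
..##.#
..#..#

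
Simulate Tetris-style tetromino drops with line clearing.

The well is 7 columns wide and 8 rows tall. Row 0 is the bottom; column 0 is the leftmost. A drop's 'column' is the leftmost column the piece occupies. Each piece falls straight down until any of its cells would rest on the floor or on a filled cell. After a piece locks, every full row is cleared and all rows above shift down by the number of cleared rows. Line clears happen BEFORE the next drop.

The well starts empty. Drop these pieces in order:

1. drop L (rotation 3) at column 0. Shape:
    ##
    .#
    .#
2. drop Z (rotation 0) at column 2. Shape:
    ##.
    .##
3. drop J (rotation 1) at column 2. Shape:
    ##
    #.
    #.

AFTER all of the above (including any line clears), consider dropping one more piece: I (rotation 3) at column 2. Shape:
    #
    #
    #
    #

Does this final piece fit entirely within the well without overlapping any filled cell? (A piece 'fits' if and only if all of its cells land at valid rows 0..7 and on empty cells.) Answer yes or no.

Drop 1: L rot3 at col 0 lands with bottom-row=0; cleared 0 line(s) (total 0); column heights now [3 3 0 0 0 0 0], max=3
Drop 2: Z rot0 at col 2 lands with bottom-row=0; cleared 0 line(s) (total 0); column heights now [3 3 2 2 1 0 0], max=3
Drop 3: J rot1 at col 2 lands with bottom-row=2; cleared 0 line(s) (total 0); column heights now [3 3 5 5 1 0 0], max=5
Test piece I rot3 at col 2 (width 1): heights before test = [3 3 5 5 1 0 0]; fits = False

Answer: no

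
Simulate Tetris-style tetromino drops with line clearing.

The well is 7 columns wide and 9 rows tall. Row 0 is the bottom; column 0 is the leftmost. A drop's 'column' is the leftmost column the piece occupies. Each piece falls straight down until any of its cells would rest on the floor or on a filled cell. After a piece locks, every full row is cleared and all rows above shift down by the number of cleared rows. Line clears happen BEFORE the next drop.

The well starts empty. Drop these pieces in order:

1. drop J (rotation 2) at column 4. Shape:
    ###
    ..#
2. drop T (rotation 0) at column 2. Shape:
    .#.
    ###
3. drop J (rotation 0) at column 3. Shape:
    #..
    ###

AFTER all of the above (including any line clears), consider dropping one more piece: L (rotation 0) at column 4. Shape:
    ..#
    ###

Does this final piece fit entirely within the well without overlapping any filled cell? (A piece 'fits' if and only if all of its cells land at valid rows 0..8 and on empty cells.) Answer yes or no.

Answer: yes

Derivation:
Drop 1: J rot2 at col 4 lands with bottom-row=0; cleared 0 line(s) (total 0); column heights now [0 0 0 0 2 2 2], max=2
Drop 2: T rot0 at col 2 lands with bottom-row=2; cleared 0 line(s) (total 0); column heights now [0 0 3 4 3 2 2], max=4
Drop 3: J rot0 at col 3 lands with bottom-row=4; cleared 0 line(s) (total 0); column heights now [0 0 3 6 5 5 2], max=6
Test piece L rot0 at col 4 (width 3): heights before test = [0 0 3 6 5 5 2]; fits = True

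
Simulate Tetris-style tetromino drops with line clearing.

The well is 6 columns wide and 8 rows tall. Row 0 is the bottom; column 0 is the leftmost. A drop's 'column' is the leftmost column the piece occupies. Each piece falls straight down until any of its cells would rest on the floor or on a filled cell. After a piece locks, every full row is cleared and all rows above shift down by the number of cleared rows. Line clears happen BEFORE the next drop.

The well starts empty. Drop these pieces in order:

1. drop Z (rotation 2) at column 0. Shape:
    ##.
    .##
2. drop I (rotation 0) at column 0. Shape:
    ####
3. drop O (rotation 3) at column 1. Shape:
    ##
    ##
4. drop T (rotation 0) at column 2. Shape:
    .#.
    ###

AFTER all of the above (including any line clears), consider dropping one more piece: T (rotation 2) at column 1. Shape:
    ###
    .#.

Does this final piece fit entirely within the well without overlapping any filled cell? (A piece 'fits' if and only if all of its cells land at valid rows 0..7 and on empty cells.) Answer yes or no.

Drop 1: Z rot2 at col 0 lands with bottom-row=0; cleared 0 line(s) (total 0); column heights now [2 2 1 0 0 0], max=2
Drop 2: I rot0 at col 0 lands with bottom-row=2; cleared 0 line(s) (total 0); column heights now [3 3 3 3 0 0], max=3
Drop 3: O rot3 at col 1 lands with bottom-row=3; cleared 0 line(s) (total 0); column heights now [3 5 5 3 0 0], max=5
Drop 4: T rot0 at col 2 lands with bottom-row=5; cleared 0 line(s) (total 0); column heights now [3 5 6 7 6 0], max=7
Test piece T rot2 at col 1 (width 3): heights before test = [3 5 6 7 6 0]; fits = True

Answer: yes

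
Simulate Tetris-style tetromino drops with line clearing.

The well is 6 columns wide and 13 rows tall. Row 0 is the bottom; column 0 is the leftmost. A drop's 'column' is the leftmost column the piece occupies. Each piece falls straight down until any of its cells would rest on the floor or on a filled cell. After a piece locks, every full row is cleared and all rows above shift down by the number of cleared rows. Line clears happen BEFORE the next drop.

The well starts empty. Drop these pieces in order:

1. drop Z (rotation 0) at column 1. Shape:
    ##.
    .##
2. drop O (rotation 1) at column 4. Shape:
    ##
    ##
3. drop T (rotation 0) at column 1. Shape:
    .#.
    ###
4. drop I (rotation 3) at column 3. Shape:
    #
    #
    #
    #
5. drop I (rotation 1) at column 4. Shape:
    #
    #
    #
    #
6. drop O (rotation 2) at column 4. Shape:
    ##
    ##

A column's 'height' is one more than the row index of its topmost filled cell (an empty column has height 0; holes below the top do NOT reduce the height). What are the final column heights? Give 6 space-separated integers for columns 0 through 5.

Drop 1: Z rot0 at col 1 lands with bottom-row=0; cleared 0 line(s) (total 0); column heights now [0 2 2 1 0 0], max=2
Drop 2: O rot1 at col 4 lands with bottom-row=0; cleared 0 line(s) (total 0); column heights now [0 2 2 1 2 2], max=2
Drop 3: T rot0 at col 1 lands with bottom-row=2; cleared 0 line(s) (total 0); column heights now [0 3 4 3 2 2], max=4
Drop 4: I rot3 at col 3 lands with bottom-row=3; cleared 0 line(s) (total 0); column heights now [0 3 4 7 2 2], max=7
Drop 5: I rot1 at col 4 lands with bottom-row=2; cleared 0 line(s) (total 0); column heights now [0 3 4 7 6 2], max=7
Drop 6: O rot2 at col 4 lands with bottom-row=6; cleared 0 line(s) (total 0); column heights now [0 3 4 7 8 8], max=8

Answer: 0 3 4 7 8 8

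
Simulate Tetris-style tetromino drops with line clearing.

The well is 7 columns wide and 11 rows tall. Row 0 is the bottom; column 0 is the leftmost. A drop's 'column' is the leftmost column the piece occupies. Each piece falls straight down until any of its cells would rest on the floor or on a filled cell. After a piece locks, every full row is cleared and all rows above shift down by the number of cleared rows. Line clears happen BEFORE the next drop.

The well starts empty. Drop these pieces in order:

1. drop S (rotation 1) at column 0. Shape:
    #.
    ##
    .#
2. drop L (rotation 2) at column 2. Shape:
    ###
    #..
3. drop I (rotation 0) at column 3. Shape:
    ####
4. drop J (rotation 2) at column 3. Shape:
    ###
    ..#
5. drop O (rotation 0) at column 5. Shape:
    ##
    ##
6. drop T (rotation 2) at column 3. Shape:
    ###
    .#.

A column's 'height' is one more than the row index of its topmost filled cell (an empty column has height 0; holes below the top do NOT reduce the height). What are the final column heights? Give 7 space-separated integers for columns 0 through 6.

Drop 1: S rot1 at col 0 lands with bottom-row=0; cleared 0 line(s) (total 0); column heights now [3 2 0 0 0 0 0], max=3
Drop 2: L rot2 at col 2 lands with bottom-row=0; cleared 0 line(s) (total 0); column heights now [3 2 2 2 2 0 0], max=3
Drop 3: I rot0 at col 3 lands with bottom-row=2; cleared 0 line(s) (total 0); column heights now [3 2 2 3 3 3 3], max=3
Drop 4: J rot2 at col 3 lands with bottom-row=3; cleared 0 line(s) (total 0); column heights now [3 2 2 5 5 5 3], max=5
Drop 5: O rot0 at col 5 lands with bottom-row=5; cleared 0 line(s) (total 0); column heights now [3 2 2 5 5 7 7], max=7
Drop 6: T rot2 at col 3 lands with bottom-row=6; cleared 0 line(s) (total 0); column heights now [3 2 2 8 8 8 7], max=8

Answer: 3 2 2 8 8 8 7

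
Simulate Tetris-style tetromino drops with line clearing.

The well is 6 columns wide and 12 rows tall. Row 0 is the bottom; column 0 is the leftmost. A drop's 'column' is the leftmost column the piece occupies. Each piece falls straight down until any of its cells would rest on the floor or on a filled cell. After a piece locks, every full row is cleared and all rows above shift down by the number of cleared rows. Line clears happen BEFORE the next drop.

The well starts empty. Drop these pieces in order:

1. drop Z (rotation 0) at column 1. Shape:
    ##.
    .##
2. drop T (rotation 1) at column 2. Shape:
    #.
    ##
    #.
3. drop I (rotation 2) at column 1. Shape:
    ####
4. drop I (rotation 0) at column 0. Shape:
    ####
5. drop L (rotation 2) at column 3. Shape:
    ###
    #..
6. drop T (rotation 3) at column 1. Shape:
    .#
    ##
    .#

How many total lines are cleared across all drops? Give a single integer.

Drop 1: Z rot0 at col 1 lands with bottom-row=0; cleared 0 line(s) (total 0); column heights now [0 2 2 1 0 0], max=2
Drop 2: T rot1 at col 2 lands with bottom-row=2; cleared 0 line(s) (total 0); column heights now [0 2 5 4 0 0], max=5
Drop 3: I rot2 at col 1 lands with bottom-row=5; cleared 0 line(s) (total 0); column heights now [0 6 6 6 6 0], max=6
Drop 4: I rot0 at col 0 lands with bottom-row=6; cleared 0 line(s) (total 0); column heights now [7 7 7 7 6 0], max=7
Drop 5: L rot2 at col 3 lands with bottom-row=7; cleared 0 line(s) (total 0); column heights now [7 7 7 9 9 9], max=9
Drop 6: T rot3 at col 1 lands with bottom-row=7; cleared 0 line(s) (total 0); column heights now [7 9 10 9 9 9], max=10

Answer: 0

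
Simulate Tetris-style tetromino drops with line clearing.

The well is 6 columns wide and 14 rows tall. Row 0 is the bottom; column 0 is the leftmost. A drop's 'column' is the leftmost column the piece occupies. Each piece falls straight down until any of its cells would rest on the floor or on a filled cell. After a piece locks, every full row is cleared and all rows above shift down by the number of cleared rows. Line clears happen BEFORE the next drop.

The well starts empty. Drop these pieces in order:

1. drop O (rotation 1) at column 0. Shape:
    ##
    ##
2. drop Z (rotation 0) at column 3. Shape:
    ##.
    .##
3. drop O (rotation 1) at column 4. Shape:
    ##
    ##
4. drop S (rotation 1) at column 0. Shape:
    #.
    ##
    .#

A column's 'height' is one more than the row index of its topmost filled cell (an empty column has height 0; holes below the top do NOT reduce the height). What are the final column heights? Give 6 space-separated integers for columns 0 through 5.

Drop 1: O rot1 at col 0 lands with bottom-row=0; cleared 0 line(s) (total 0); column heights now [2 2 0 0 0 0], max=2
Drop 2: Z rot0 at col 3 lands with bottom-row=0; cleared 0 line(s) (total 0); column heights now [2 2 0 2 2 1], max=2
Drop 3: O rot1 at col 4 lands with bottom-row=2; cleared 0 line(s) (total 0); column heights now [2 2 0 2 4 4], max=4
Drop 4: S rot1 at col 0 lands with bottom-row=2; cleared 0 line(s) (total 0); column heights now [5 4 0 2 4 4], max=5

Answer: 5 4 0 2 4 4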